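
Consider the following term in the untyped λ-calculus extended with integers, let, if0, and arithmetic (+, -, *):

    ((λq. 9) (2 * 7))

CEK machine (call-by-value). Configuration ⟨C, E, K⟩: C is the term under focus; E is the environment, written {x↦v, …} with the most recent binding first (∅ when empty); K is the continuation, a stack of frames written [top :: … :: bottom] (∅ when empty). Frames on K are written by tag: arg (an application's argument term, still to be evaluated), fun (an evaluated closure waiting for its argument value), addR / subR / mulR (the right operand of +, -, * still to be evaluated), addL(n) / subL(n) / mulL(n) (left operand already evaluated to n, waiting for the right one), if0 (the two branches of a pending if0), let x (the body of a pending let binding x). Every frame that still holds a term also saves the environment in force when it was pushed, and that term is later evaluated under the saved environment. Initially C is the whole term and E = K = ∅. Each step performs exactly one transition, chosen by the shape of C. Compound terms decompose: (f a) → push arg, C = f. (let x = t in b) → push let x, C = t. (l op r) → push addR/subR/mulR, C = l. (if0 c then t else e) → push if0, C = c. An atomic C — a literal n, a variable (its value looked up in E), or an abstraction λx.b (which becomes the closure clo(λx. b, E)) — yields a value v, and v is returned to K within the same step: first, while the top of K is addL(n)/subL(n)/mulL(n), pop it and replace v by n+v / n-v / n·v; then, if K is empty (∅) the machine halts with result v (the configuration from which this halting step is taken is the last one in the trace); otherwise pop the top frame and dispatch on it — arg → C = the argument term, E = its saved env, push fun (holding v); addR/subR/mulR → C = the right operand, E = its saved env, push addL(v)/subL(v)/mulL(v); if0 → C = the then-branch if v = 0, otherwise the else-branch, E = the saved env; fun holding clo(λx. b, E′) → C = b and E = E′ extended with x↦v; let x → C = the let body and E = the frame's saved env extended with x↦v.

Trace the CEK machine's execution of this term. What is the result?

step 0: <C=((λq. 9) (2 * 7)), E=∅, K=∅>
step 1: <C=(λq. 9), E=∅, K=[arg]>
step 2: <C=(2 * 7), E=∅, K=[fun]>
step 3: <C=2, E=∅, K=[mulR :: fun]>
step 4: <C=7, E=∅, K=[mulL(2) :: fun]>
step 5: <C=9, E={q↦14}, K=∅>
→ final value 9

Answer: 9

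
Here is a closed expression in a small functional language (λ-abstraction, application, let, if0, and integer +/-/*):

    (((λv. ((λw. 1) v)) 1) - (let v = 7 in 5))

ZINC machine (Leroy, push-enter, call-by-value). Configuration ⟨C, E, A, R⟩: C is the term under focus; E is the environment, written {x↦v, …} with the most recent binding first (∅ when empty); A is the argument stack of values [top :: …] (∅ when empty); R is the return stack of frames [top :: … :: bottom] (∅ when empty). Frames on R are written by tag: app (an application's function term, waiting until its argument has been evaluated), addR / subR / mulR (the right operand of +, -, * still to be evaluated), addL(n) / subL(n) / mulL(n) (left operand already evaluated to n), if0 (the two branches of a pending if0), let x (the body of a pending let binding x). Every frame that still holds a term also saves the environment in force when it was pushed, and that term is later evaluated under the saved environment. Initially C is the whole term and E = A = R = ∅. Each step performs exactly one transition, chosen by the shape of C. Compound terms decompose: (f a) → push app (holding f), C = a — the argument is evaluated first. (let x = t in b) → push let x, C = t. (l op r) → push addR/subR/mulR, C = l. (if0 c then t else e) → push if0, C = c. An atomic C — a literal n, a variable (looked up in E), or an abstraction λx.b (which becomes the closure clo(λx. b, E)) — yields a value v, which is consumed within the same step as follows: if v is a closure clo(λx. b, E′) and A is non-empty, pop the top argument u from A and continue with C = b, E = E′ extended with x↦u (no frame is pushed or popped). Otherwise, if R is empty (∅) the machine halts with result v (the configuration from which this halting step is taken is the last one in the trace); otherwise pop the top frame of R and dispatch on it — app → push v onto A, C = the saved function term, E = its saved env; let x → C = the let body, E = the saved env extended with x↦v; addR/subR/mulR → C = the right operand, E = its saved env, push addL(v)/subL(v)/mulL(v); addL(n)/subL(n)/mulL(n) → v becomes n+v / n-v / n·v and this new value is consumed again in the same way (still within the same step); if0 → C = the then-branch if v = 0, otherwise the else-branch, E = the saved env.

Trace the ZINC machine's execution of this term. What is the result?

step 0: ⟨C=(((λv. ((λw. 1) v)) 1) - (let v = 7 in 5)); E=∅; A=∅; R=∅⟩
step 1: ⟨C=((λv. ((λw. 1) v)) 1); E=∅; A=∅; R=[subR]⟩
step 2: ⟨C=1; E=∅; A=∅; R=[app :: subR]⟩
step 3: ⟨C=(λv. ((λw. 1) v)); E=∅; A=[1]; R=[subR]⟩
step 4: ⟨C=((λw. 1) v); E={v↦1}; A=∅; R=[subR]⟩
step 5: ⟨C=v; E={v↦1}; A=∅; R=[app :: subR]⟩
step 6: ⟨C=(λw. 1); E={v↦1}; A=[1]; R=[subR]⟩
step 7: ⟨C=1; E={w↦1, v↦1}; A=∅; R=[subR]⟩
step 8: ⟨C=(let v = 7 in 5); E=∅; A=∅; R=[subL(1)]⟩
step 9: ⟨C=7; E=∅; A=∅; R=[let v :: subL(1)]⟩
step 10: ⟨C=5; E={v↦7}; A=∅; R=[subL(1)]⟩
→ final value -4

Answer: -4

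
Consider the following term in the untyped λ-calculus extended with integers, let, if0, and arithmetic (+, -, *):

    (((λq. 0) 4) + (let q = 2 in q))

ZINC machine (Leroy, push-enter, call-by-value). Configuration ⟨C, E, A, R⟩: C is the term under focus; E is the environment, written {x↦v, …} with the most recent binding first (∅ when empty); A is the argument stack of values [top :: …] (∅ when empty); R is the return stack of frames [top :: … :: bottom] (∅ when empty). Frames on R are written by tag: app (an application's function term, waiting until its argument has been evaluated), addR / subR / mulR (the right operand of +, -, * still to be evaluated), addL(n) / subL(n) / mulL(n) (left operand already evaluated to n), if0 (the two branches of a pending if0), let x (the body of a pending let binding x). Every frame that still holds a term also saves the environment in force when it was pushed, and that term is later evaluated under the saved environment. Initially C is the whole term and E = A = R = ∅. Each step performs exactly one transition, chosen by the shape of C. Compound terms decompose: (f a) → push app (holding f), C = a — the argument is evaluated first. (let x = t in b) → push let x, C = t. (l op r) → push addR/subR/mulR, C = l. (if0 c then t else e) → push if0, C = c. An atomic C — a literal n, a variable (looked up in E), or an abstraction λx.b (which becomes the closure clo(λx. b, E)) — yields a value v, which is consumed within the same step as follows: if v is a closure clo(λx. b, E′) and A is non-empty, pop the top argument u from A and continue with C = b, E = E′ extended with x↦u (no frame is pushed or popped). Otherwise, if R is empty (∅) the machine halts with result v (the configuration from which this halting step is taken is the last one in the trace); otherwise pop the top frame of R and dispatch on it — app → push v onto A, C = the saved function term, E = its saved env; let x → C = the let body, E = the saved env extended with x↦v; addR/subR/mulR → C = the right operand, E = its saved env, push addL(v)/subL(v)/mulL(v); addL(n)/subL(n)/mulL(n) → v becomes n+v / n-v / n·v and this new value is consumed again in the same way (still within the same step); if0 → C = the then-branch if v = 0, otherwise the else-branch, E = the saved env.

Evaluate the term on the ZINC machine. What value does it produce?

Answer: 2

Machine steps:
0. [C=(((λq. 0) 4) + (let q = 2 in q)) | E=∅ | A=∅ | R=∅]
1. [C=((λq. 0) 4) | E=∅ | A=∅ | R=[addR]]
2. [C=4 | E=∅ | A=∅ | R=[app :: addR]]
3. [C=(λq. 0) | E=∅ | A=[4] | R=[addR]]
4. [C=0 | E={q↦4} | A=∅ | R=[addR]]
5. [C=(let q = 2 in q) | E=∅ | A=∅ | R=[addL(0)]]
6. [C=2 | E=∅ | A=∅ | R=[let q :: addL(0)]]
7. [C=q | E={q↦2} | A=∅ | R=[addL(0)]]
→ final value 2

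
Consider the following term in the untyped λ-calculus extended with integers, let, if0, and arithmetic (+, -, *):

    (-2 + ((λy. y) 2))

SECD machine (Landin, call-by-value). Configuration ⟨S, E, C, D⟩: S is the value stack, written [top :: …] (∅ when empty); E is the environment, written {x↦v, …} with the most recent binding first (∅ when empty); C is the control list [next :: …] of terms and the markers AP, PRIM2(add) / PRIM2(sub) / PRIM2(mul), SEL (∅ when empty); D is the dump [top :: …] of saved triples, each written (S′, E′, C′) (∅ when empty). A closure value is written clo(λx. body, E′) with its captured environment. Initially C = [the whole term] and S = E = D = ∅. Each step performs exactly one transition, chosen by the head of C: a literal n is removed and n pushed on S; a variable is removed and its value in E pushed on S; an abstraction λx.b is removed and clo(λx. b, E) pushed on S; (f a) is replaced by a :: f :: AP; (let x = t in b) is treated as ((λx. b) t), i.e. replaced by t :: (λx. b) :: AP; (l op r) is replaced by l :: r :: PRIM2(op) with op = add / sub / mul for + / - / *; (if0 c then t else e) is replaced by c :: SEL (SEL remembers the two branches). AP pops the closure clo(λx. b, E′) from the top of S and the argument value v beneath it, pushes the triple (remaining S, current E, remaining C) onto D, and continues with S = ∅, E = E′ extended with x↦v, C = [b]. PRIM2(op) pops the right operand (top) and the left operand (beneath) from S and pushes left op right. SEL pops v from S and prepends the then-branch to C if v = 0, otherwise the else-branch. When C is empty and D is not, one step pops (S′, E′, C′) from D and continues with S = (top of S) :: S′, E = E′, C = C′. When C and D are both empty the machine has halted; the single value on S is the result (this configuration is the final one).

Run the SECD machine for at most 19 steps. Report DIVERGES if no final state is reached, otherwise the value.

Answer: 0

Derivation:
0. <S=∅, E=∅, C=[(-2 + ((λy. y) 2))], D=∅>
1. <S=∅, E=∅, C=[-2 :: ((λy. y) 2) :: PRIM2(add)], D=∅>
2. <S=[-2], E=∅, C=[((λy. y) 2) :: PRIM2(add)], D=∅>
3. <S=[-2], E=∅, C=[2 :: (λy. y) :: AP :: PRIM2(add)], D=∅>
4. <S=[2 :: -2], E=∅, C=[(λy. y) :: AP :: PRIM2(add)], D=∅>
5. <S=[clo(λy. y, ∅) :: 2 :: -2], E=∅, C=[AP :: PRIM2(add)], D=∅>
6. <S=∅, E={y↦2}, C=[y], D=[([-2], ∅, [PRIM2(add)])]>
7. <S=[2], E={y↦2}, C=∅, D=[([-2], ∅, [PRIM2(add)])]>
8. <S=[2 :: -2], E=∅, C=[PRIM2(add)], D=∅>
9. <S=[0], E=∅, C=∅, D=∅>
→ final value 0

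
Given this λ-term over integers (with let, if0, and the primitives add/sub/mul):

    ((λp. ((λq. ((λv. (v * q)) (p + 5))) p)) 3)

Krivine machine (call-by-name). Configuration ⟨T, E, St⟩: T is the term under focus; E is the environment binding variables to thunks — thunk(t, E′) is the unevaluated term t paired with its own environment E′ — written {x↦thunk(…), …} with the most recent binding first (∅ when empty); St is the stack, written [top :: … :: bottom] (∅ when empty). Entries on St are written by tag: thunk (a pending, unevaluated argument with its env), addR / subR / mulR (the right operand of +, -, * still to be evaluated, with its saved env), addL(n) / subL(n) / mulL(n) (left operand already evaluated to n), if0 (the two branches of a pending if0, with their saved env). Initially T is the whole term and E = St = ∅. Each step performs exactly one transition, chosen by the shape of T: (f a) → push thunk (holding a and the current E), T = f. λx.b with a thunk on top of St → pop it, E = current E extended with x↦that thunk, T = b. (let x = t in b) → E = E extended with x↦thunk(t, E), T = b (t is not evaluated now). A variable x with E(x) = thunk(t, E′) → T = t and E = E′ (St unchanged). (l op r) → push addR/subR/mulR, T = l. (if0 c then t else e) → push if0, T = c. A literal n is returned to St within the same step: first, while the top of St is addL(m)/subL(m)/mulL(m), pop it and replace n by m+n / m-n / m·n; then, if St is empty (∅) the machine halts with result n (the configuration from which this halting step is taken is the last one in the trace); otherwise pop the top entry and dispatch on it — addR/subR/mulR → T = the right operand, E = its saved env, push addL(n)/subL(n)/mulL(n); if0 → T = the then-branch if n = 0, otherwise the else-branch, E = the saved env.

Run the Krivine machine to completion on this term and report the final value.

0. ⟨T=((λp. ((λq. ((λv. (v * q)) (p + 5))) p)) 3); E=∅; St=∅⟩
1. ⟨T=(λp. ((λq. ((λv. (v * q)) (p + 5))) p)); E=∅; St=[thunk]⟩
2. ⟨T=((λq. ((λv. (v * q)) (p + 5))) p); E={p↦thunk(3, ∅)}; St=∅⟩
3. ⟨T=(λq. ((λv. (v * q)) (p + 5))); E={p↦thunk(3, ∅)}; St=[thunk]⟩
4. ⟨T=((λv. (v * q)) (p + 5)); E={q↦thunk(p, {p↦thunk(3, ∅)}), p↦thunk(3, ∅)}; St=∅⟩
5. ⟨T=(λv. (v * q)); E={q↦thunk(p, {p↦thunk(3, ∅)}), p↦thunk(3, ∅)}; St=[thunk]⟩
6. ⟨T=(v * q); E={v↦thunk((p + 5), {q↦thunk(p, {p↦thunk(3, ∅)}), p↦thunk(3, ∅)}), q↦thunk(p, {p↦thunk(3, ∅)}), p↦thunk(3, ∅)}; St=∅⟩
7. ⟨T=v; E={v↦thunk((p + 5), {q↦thunk(p, {p↦thunk(3, ∅)}), p↦thunk(3, ∅)}), q↦thunk(p, {p↦thunk(3, ∅)}), p↦thunk(3, ∅)}; St=[mulR]⟩
8. ⟨T=(p + 5); E={q↦thunk(p, {p↦thunk(3, ∅)}), p↦thunk(3, ∅)}; St=[mulR]⟩
9. ⟨T=p; E={q↦thunk(p, {p↦thunk(3, ∅)}), p↦thunk(3, ∅)}; St=[addR :: mulR]⟩
10. ⟨T=3; E=∅; St=[addR :: mulR]⟩
11. ⟨T=5; E={q↦thunk(p, {p↦thunk(3, ∅)}), p↦thunk(3, ∅)}; St=[addL(3) :: mulR]⟩
12. ⟨T=q; E={v↦thunk((p + 5), {q↦thunk(p, {p↦thunk(3, ∅)}), p↦thunk(3, ∅)}), q↦thunk(p, {p↦thunk(3, ∅)}), p↦thunk(3, ∅)}; St=[mulL(8)]⟩
13. ⟨T=p; E={p↦thunk(3, ∅)}; St=[mulL(8)]⟩
14. ⟨T=3; E=∅; St=[mulL(8)]⟩
→ final value 24

Answer: 24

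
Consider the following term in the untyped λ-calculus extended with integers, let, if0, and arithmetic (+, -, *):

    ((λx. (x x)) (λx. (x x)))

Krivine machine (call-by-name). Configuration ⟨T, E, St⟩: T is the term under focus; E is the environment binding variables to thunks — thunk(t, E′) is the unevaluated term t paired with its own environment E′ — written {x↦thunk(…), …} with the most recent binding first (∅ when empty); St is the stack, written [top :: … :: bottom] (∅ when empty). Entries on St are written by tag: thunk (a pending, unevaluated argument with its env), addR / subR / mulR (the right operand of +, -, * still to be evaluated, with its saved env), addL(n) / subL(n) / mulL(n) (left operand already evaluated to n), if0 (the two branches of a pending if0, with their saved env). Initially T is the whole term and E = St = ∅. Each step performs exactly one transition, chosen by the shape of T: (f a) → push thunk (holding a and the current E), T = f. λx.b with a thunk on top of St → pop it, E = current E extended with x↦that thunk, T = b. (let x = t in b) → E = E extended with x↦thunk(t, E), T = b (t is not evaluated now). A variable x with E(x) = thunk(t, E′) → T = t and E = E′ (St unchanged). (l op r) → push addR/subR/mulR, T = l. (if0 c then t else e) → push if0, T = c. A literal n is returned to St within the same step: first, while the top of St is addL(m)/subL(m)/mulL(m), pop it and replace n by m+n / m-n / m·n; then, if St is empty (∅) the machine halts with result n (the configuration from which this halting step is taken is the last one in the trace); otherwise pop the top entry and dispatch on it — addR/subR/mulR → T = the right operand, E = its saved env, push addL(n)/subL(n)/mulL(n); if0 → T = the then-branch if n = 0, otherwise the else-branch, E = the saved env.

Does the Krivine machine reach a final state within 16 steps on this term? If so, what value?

Answer: DIVERGES (no final state within 16 steps)

Derivation:
0. [T=((λx. (x x)) (λx. (x x))) | E=∅ | St=∅]
1. [T=(λx. (x x)) | E=∅ | St=[thunk]]
2. [T=(x x) | E={x↦thunk((λx. (x x)), ∅)} | St=∅]
3. [T=x | E={x↦thunk((λx. (x x)), ∅)} | St=[thunk]]
4. [T=(λx. (x x)) | E=∅ | St=[thunk]]
5. [T=(x x) | E={x↦thunk(x, {x↦thunk((λx. (x x)), ∅)})} | St=∅]
6. [T=x | E={x↦thunk(x, {x↦thunk((λx. (x x)), ∅)})} | St=[thunk]]
7. [T=x | E={x↦thunk((λx. (x x)), ∅)} | St=[thunk]]
8. [T=(λx. (x x)) | E=∅ | St=[thunk]]
9. [T=(x x) | E={x↦thunk(x, {x↦thunk(x, {x↦thunk((λx. (x x)), ∅)})})} | St=∅]
10. [T=x | E={x↦thunk(x, {x↦thunk(x, {x↦thunk((λx. (x x)), ∅)})})} | St=[thunk]]
11. [T=x | E={x↦thunk(x, {x↦thunk((λx. (x x)), ∅)})} | St=[thunk]]
12. [T=x | E={x↦thunk((λx. (x x)), ∅)} | St=[thunk]]
13. [T=(λx. (x x)) | E=∅ | St=[thunk]]
14. [T=(x x) | E={x↦thunk(x, {x↦thunk(x, {x↦thunk(x, {x↦thunk((λx. (x x)), ∅)})})})} | St=∅]
15. [T=x | E={x↦thunk(x, {x↦thunk(x, {x↦thunk(x, {x↦thunk((λx. (x x)), ∅)})})})} | St=[thunk]]
16. [T=x | E={x↦thunk(x, {x↦thunk(x, {x↦thunk((λx. (x x)), ∅)})})} | St=[thunk]]
→ 16 transitions taken and the configuration is still not final: no result within 16 steps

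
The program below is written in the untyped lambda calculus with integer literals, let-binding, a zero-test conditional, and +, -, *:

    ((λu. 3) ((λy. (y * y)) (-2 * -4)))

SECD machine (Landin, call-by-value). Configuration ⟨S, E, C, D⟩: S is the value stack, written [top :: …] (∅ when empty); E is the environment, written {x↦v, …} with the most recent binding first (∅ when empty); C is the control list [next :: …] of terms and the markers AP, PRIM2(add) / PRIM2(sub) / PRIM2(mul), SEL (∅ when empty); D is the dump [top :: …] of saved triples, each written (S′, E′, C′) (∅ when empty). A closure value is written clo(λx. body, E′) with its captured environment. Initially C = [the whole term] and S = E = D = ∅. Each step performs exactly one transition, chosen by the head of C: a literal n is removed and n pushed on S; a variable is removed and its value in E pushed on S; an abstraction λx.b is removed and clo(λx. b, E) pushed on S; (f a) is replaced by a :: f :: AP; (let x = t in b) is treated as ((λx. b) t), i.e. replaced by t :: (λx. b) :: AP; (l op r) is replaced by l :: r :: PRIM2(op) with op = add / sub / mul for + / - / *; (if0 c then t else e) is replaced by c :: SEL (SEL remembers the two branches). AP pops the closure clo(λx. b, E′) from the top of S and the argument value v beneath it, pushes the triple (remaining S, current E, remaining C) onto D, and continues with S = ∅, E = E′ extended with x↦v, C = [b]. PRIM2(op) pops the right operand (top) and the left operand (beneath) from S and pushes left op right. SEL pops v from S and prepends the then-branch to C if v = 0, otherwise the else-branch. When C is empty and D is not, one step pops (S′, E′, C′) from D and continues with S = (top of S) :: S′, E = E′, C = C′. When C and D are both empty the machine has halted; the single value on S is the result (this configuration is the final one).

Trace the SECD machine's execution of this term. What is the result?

Answer: 3

Machine steps:
t=0: ⟨S=∅; E=∅; C=[((λu. 3) ((λy. (y * y)) (-2 * -4)))]; D=∅⟩
t=1: ⟨S=∅; E=∅; C=[((λy. (y * y)) (-2 * -4)) :: (λu. 3) :: AP]; D=∅⟩
t=2: ⟨S=∅; E=∅; C=[(-2 * -4) :: (λy. (y * y)) :: AP :: (λu. 3) :: AP]; D=∅⟩
t=3: ⟨S=∅; E=∅; C=[-2 :: -4 :: PRIM2(mul) :: (λy. (y * y)) :: AP :: (λu. 3) :: AP]; D=∅⟩
t=4: ⟨S=[-2]; E=∅; C=[-4 :: PRIM2(mul) :: (λy. (y * y)) :: AP :: (λu. 3) :: AP]; D=∅⟩
t=5: ⟨S=[-4 :: -2]; E=∅; C=[PRIM2(mul) :: (λy. (y * y)) :: AP :: (λu. 3) :: AP]; D=∅⟩
t=6: ⟨S=[8]; E=∅; C=[(λy. (y * y)) :: AP :: (λu. 3) :: AP]; D=∅⟩
t=7: ⟨S=[clo(λy. (y * y), ∅) :: 8]; E=∅; C=[AP :: (λu. 3) :: AP]; D=∅⟩
t=8: ⟨S=∅; E={y↦8}; C=[(y * y)]; D=[(∅, ∅, [(λu. 3) :: AP])]⟩
t=9: ⟨S=∅; E={y↦8}; C=[y :: y :: PRIM2(mul)]; D=[(∅, ∅, [(λu. 3) :: AP])]⟩
t=10: ⟨S=[8]; E={y↦8}; C=[y :: PRIM2(mul)]; D=[(∅, ∅, [(λu. 3) :: AP])]⟩
t=11: ⟨S=[8 :: 8]; E={y↦8}; C=[PRIM2(mul)]; D=[(∅, ∅, [(λu. 3) :: AP])]⟩
t=12: ⟨S=[64]; E={y↦8}; C=∅; D=[(∅, ∅, [(λu. 3) :: AP])]⟩
t=13: ⟨S=[64]; E=∅; C=[(λu. 3) :: AP]; D=∅⟩
t=14: ⟨S=[clo(λu. 3, ∅) :: 64]; E=∅; C=[AP]; D=∅⟩
t=15: ⟨S=∅; E={u↦64}; C=[3]; D=[(∅, ∅, ∅)]⟩
t=16: ⟨S=[3]; E={u↦64}; C=∅; D=[(∅, ∅, ∅)]⟩
t=17: ⟨S=[3]; E=∅; C=∅; D=∅⟩
→ final value 3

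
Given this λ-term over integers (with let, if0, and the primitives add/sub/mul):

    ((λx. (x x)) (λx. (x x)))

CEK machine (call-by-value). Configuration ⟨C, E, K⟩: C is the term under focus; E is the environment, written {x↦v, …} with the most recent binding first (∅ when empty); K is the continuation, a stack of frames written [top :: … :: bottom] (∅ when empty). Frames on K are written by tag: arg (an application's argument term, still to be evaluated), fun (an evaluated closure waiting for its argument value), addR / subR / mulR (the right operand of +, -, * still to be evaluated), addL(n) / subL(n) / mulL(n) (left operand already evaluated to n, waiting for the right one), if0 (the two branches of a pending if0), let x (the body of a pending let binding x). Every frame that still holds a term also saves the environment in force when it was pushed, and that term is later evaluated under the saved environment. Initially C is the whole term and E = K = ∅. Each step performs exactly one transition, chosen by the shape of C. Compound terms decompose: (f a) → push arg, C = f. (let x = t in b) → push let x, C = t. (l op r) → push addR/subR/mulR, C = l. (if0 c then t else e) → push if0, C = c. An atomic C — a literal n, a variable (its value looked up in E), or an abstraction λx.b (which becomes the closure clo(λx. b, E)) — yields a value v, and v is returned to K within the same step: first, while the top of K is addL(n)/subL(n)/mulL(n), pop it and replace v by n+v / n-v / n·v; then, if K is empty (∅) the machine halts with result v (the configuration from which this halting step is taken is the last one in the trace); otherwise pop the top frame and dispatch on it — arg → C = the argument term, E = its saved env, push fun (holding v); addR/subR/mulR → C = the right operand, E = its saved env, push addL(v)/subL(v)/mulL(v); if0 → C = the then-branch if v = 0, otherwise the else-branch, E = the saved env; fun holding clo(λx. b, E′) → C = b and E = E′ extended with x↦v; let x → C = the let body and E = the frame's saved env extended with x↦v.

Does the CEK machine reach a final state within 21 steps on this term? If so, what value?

step 0: <C=((λx. (x x)) (λx. (x x))), E=∅, K=∅>
step 1: <C=(λx. (x x)), E=∅, K=[arg]>
step 2: <C=(λx. (x x)), E=∅, K=[fun]>
step 3: <C=(x x), E={x↦clo(λx. (x x), ∅)}, K=∅>
step 4: <C=x, E={x↦clo(λx. (x x), ∅)}, K=[arg]>
step 5: <C=x, E={x↦clo(λx. (x x), ∅)}, K=[fun]>
… configuration repeats with period 3 (steps 3–5 recur indefinitely) …

Answer: DIVERGES (no final state within 21 steps)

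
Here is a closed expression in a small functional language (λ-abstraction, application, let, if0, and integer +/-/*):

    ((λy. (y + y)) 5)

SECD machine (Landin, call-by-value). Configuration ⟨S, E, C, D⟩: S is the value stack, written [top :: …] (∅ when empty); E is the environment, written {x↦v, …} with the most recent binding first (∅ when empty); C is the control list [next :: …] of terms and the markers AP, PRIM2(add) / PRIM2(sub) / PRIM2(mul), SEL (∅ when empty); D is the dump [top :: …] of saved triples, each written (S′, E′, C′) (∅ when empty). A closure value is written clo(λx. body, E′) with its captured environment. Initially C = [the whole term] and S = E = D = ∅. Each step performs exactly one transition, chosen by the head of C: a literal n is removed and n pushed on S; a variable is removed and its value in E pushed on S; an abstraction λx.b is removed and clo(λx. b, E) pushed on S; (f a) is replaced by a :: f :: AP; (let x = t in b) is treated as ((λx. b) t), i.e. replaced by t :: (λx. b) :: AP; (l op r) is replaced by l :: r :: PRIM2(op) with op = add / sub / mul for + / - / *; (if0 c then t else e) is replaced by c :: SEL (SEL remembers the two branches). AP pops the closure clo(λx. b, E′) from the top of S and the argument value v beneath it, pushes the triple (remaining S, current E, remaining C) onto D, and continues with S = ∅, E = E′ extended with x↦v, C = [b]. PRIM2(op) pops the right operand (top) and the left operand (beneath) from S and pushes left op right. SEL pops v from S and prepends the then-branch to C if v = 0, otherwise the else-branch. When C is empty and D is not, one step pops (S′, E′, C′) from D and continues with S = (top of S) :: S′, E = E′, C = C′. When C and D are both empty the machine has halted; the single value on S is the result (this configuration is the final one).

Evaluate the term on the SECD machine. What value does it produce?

Answer: 10

Derivation:
[0] <S=∅, E=∅, C=[((λy. (y + y)) 5)], D=∅>
[1] <S=∅, E=∅, C=[5 :: (λy. (y + y)) :: AP], D=∅>
[2] <S=[5], E=∅, C=[(λy. (y + y)) :: AP], D=∅>
[3] <S=[clo(λy. (y + y), ∅) :: 5], E=∅, C=[AP], D=∅>
[4] <S=∅, E={y↦5}, C=[(y + y)], D=[(∅, ∅, ∅)]>
[5] <S=∅, E={y↦5}, C=[y :: y :: PRIM2(add)], D=[(∅, ∅, ∅)]>
[6] <S=[5], E={y↦5}, C=[y :: PRIM2(add)], D=[(∅, ∅, ∅)]>
[7] <S=[5 :: 5], E={y↦5}, C=[PRIM2(add)], D=[(∅, ∅, ∅)]>
[8] <S=[10], E={y↦5}, C=∅, D=[(∅, ∅, ∅)]>
[9] <S=[10], E=∅, C=∅, D=∅>
→ final value 10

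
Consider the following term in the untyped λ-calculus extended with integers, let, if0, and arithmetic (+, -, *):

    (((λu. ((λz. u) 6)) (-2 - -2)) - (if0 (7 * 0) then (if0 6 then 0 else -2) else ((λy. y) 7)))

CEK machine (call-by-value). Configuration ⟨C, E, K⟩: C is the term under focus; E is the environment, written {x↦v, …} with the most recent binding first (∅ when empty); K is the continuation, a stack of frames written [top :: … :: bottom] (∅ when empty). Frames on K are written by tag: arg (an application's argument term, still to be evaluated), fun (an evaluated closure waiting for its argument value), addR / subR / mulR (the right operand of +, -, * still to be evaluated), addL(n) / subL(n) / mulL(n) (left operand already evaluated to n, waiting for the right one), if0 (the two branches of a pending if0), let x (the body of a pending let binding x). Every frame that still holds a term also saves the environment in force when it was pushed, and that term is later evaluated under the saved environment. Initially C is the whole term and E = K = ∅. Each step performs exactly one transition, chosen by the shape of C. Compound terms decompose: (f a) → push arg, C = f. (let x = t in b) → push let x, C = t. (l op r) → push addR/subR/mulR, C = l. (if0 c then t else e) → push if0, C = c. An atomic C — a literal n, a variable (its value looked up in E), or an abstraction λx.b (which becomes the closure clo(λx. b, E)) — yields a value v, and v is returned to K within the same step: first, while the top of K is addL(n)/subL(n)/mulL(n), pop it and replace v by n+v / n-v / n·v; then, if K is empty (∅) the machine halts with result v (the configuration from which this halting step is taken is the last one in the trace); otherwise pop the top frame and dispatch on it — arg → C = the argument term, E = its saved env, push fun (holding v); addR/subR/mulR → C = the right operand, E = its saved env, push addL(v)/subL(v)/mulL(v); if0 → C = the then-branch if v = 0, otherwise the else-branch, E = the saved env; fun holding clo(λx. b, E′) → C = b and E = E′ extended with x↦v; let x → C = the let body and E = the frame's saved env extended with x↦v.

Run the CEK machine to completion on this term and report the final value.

Answer: 2

Derivation:
[0] [C=(((λu. ((λz. u) 6)) (-2 - -2)) - (if0 (7 * 0) then (if0 6 then 0 else -2) else ((λy. y) 7))) | E=∅ | K=∅]
[1] [C=((λu. ((λz. u) 6)) (-2 - -2)) | E=∅ | K=[subR]]
[2] [C=(λu. ((λz. u) 6)) | E=∅ | K=[arg :: subR]]
[3] [C=(-2 - -2) | E=∅ | K=[fun :: subR]]
[4] [C=-2 | E=∅ | K=[subR :: fun :: subR]]
[5] [C=-2 | E=∅ | K=[subL(-2) :: fun :: subR]]
[6] [C=((λz. u) 6) | E={u↦0} | K=[subR]]
[7] [C=(λz. u) | E={u↦0} | K=[arg :: subR]]
[8] [C=6 | E={u↦0} | K=[fun :: subR]]
[9] [C=u | E={z↦6, u↦0} | K=[subR]]
[10] [C=(if0 (7 * 0) then (if0 6 then 0 else -2) else ((λy. y) 7)) | E=∅ | K=[subL(0)]]
[11] [C=(7 * 0) | E=∅ | K=[if0 :: subL(0)]]
[12] [C=7 | E=∅ | K=[mulR :: if0 :: subL(0)]]
[13] [C=0 | E=∅ | K=[mulL(7) :: if0 :: subL(0)]]
[14] [C=(if0 6 then 0 else -2) | E=∅ | K=[subL(0)]]
[15] [C=6 | E=∅ | K=[if0 :: subL(0)]]
[16] [C=-2 | E=∅ | K=[subL(0)]]
→ final value 2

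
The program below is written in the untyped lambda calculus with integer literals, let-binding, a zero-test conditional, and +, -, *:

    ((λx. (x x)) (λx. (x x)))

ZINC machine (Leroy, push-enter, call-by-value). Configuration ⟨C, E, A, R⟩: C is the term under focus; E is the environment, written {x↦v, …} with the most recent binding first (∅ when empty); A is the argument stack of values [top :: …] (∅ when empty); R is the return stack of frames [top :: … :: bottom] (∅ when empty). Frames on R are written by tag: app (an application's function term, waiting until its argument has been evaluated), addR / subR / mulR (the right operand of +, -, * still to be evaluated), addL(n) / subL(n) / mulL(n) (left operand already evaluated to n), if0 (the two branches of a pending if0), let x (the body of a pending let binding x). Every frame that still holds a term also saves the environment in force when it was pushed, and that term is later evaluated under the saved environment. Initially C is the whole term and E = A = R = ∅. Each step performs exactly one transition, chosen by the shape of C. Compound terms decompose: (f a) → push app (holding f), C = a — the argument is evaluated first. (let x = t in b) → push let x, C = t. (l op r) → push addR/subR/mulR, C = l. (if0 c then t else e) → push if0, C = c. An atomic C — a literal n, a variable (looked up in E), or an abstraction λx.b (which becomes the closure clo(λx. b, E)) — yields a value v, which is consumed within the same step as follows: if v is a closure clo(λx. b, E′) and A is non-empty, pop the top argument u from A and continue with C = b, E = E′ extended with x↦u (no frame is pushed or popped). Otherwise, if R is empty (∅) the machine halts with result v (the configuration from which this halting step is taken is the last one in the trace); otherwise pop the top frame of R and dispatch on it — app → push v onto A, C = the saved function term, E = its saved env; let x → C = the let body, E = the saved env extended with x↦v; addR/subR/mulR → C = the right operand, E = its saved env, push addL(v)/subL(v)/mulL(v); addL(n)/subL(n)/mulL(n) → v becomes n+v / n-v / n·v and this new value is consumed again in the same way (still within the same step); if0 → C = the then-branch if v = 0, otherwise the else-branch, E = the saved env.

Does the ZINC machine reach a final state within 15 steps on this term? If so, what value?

Answer: DIVERGES (no final state within 15 steps)

Execution trace:
0. [C=((λx. (x x)) (λx. (x x))) | E=∅ | A=∅ | R=∅]
1. [C=(λx. (x x)) | E=∅ | A=∅ | R=[app]]
2. [C=(λx. (x x)) | E=∅ | A=[clo(λx. (x x), ∅)] | R=∅]
3. [C=(x x) | E={x↦clo(λx. (x x), ∅)} | A=∅ | R=∅]
4. [C=x | E={x↦clo(λx. (x x), ∅)} | A=∅ | R=[app]]
5. [C=x | E={x↦clo(λx. (x x), ∅)} | A=[clo(λx. (x x), ∅)] | R=∅]
… configuration repeats with period 3 (steps 3–5 recur indefinitely) …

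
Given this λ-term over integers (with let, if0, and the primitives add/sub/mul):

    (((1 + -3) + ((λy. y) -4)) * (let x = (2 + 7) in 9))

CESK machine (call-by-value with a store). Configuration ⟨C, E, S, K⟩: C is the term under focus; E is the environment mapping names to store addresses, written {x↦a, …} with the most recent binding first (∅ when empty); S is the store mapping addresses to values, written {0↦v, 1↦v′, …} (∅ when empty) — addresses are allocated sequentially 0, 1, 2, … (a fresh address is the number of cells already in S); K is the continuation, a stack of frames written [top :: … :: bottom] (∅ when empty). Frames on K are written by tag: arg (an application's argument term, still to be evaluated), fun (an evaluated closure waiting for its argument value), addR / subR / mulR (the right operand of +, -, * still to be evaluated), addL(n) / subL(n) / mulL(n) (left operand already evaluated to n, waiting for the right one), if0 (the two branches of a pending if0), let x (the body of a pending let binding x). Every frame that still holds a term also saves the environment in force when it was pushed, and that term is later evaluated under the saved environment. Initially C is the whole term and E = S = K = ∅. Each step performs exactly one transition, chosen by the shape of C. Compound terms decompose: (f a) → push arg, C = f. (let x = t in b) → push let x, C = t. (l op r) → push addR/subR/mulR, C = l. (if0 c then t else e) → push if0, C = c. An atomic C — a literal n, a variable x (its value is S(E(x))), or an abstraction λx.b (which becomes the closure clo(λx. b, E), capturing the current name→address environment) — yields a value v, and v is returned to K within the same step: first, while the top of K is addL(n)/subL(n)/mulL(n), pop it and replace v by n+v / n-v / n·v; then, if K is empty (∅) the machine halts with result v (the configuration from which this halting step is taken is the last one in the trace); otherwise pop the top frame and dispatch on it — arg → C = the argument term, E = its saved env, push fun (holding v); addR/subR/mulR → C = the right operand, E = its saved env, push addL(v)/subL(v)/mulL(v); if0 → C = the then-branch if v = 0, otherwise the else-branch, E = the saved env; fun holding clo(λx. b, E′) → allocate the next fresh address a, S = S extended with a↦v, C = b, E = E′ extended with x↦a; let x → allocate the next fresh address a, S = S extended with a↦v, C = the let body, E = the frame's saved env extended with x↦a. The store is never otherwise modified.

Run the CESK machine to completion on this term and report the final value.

t=0: <C=(((1 + -3) + ((λy. y) -4)) * (let x = (2 + 7) in 9)), E=∅, S=∅, K=∅>
t=1: <C=((1 + -3) + ((λy. y) -4)), E=∅, S=∅, K=[mulR]>
t=2: <C=(1 + -3), E=∅, S=∅, K=[addR :: mulR]>
t=3: <C=1, E=∅, S=∅, K=[addR :: addR :: mulR]>
t=4: <C=-3, E=∅, S=∅, K=[addL(1) :: addR :: mulR]>
t=5: <C=((λy. y) -4), E=∅, S=∅, K=[addL(-2) :: mulR]>
t=6: <C=(λy. y), E=∅, S=∅, K=[arg :: addL(-2) :: mulR]>
t=7: <C=-4, E=∅, S=∅, K=[fun :: addL(-2) :: mulR]>
t=8: <C=y, E={y↦0}, S={0↦-4}, K=[addL(-2) :: mulR]>
t=9: <C=(let x = (2 + 7) in 9), E=∅, S={0↦-4}, K=[mulL(-6)]>
t=10: <C=(2 + 7), E=∅, S={0↦-4}, K=[let x :: mulL(-6)]>
t=11: <C=2, E=∅, S={0↦-4}, K=[addR :: let x :: mulL(-6)]>
t=12: <C=7, E=∅, S={0↦-4}, K=[addL(2) :: let x :: mulL(-6)]>
t=13: <C=9, E={x↦1}, S={0↦-4, 1↦9}, K=[mulL(-6)]>
→ final value -54

Answer: -54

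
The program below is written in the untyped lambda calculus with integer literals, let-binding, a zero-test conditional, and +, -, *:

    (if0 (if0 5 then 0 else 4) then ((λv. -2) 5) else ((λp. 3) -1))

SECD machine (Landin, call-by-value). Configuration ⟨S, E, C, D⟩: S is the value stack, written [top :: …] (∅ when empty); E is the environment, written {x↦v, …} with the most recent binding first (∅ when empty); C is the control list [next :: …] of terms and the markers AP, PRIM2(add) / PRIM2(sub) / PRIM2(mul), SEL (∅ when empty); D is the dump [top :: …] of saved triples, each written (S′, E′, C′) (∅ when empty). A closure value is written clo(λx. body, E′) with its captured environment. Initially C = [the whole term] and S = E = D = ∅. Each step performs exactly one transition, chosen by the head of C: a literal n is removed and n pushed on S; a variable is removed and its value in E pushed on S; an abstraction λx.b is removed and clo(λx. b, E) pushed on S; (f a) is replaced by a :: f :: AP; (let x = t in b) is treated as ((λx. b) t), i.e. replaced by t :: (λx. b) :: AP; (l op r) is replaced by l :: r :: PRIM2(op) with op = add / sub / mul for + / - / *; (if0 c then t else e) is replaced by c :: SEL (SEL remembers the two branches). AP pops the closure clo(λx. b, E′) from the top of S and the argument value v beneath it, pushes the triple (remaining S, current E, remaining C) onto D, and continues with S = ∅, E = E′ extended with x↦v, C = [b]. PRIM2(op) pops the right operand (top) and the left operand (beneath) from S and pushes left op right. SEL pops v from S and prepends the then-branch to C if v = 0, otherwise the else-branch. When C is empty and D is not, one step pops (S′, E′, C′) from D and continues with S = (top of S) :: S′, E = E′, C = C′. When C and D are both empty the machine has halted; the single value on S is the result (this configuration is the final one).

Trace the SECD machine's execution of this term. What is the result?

step 0: <S=∅, E=∅, C=[(if0 (if0 5 then 0 else 4) then ((λv. -2) 5) else ((λp. 3) -1))], D=∅>
step 1: <S=∅, E=∅, C=[(if0 5 then 0 else 4) :: SEL], D=∅>
step 2: <S=∅, E=∅, C=[5 :: SEL :: SEL], D=∅>
step 3: <S=[5], E=∅, C=[SEL :: SEL], D=∅>
step 4: <S=∅, E=∅, C=[4 :: SEL], D=∅>
step 5: <S=[4], E=∅, C=[SEL], D=∅>
step 6: <S=∅, E=∅, C=[((λp. 3) -1)], D=∅>
step 7: <S=∅, E=∅, C=[-1 :: (λp. 3) :: AP], D=∅>
step 8: <S=[-1], E=∅, C=[(λp. 3) :: AP], D=∅>
step 9: <S=[clo(λp. 3, ∅) :: -1], E=∅, C=[AP], D=∅>
step 10: <S=∅, E={p↦-1}, C=[3], D=[(∅, ∅, ∅)]>
step 11: <S=[3], E={p↦-1}, C=∅, D=[(∅, ∅, ∅)]>
step 12: <S=[3], E=∅, C=∅, D=∅>
→ final value 3

Answer: 3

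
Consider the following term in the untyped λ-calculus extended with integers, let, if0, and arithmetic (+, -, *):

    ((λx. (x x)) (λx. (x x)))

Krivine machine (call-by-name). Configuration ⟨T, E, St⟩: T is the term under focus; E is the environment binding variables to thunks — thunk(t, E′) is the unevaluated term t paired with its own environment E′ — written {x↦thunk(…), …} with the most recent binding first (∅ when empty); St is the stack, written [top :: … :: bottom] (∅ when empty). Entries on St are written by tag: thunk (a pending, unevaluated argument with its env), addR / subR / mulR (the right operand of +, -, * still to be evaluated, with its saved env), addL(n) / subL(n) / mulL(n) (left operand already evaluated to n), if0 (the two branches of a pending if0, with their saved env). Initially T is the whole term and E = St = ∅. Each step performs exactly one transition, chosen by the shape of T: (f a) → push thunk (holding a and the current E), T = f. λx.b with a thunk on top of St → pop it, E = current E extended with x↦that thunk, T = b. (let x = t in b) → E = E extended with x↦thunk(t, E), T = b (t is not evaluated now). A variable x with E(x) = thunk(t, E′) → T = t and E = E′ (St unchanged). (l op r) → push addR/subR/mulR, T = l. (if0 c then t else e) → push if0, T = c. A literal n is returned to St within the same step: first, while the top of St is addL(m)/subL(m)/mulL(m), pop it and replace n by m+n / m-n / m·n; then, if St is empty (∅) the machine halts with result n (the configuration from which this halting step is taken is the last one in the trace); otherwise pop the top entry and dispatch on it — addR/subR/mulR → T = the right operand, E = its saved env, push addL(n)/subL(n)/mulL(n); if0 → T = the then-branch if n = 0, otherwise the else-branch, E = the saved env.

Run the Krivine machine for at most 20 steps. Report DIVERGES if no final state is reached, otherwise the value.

0. <T=((λx. (x x)) (λx. (x x))), E=∅, St=∅>
1. <T=(λx. (x x)), E=∅, St=[thunk]>
2. <T=(x x), E={x↦thunk((λx. (x x)), ∅)}, St=∅>
3. <T=x, E={x↦thunk((λx. (x x)), ∅)}, St=[thunk]>
4. <T=(λx. (x x)), E=∅, St=[thunk]>
5. <T=(x x), E={x↦thunk(x, {x↦thunk((λx. (x x)), ∅)})}, St=∅>
6. <T=x, E={x↦thunk(x, {x↦thunk((λx. (x x)), ∅)})}, St=[thunk]>
7. <T=x, E={x↦thunk((λx. (x x)), ∅)}, St=[thunk]>
8. <T=(λx. (x x)), E=∅, St=[thunk]>
9. <T=(x x), E={x↦thunk(x, {x↦thunk(x, {x↦thunk((λx. (x x)), ∅)})})}, St=∅>
10. <T=x, E={x↦thunk(x, {x↦thunk(x, {x↦thunk((λx. (x x)), ∅)})})}, St=[thunk]>
11. <T=x, E={x↦thunk(x, {x↦thunk((λx. (x x)), ∅)})}, St=[thunk]>
12. <T=x, E={x↦thunk((λx. (x x)), ∅)}, St=[thunk]>
13. <T=(λx. (x x)), E=∅, St=[thunk]>
14. <T=(x x), E={x↦thunk(x, {x↦thunk(x, {x↦thunk(x, {x↦thunk((λx. (x x)), ∅)})})})}, St=∅>
15. <T=x, E={x↦thunk(x, {x↦thunk(x, {x↦thunk(x, {x↦thunk((λx. (x x)), ∅)})})})}, St=[thunk]>
16. <T=x, E={x↦thunk(x, {x↦thunk(x, {x↦thunk((λx. (x x)), ∅)})})}, St=[thunk]>
17. <T=x, E={x↦thunk(x, {x↦thunk((λx. (x x)), ∅)})}, St=[thunk]>
18. <T=x, E={x↦thunk((λx. (x x)), ∅)}, St=[thunk]>
19. <T=(λx. (x x)), E=∅, St=[thunk]>
20. <T=(x x), E={x↦thunk(x, {x↦thunk(x, {x↦thunk(x, {x↦thunk(x, {x↦thunk((λx. (x x)), ∅)})})})})}, St=∅>
→ 20 transitions taken and the configuration is still not final: no result within 20 steps

Answer: DIVERGES (no final state within 20 steps)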